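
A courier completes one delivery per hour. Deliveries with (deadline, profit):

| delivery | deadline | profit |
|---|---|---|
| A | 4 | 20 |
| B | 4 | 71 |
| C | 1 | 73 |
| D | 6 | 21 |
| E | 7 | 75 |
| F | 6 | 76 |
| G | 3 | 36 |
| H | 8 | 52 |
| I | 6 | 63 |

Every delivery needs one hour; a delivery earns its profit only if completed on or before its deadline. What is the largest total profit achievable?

Profit order: F=76 E=75 C=73 B=71 I=63 H=52 G=36 D=21 A=20
Assign: F→slot 6, E→slot 7, C→slot 1, B→slot 4, I→slot 5, H→slot 8, G→slot 3, D→slot 2, A skipped.
Slots: [1:C] [2:D] [3:G] [4:B] [5:I] [6:F] [7:E] [8:H]
Profit = 73 + 21 + 36 + 71 + 63 + 76 + 75 + 52 = 467

467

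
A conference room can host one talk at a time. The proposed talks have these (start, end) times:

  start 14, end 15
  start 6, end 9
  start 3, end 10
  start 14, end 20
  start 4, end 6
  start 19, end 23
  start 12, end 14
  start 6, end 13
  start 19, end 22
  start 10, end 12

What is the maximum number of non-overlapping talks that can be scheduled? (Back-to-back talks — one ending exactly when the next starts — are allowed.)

Sorted by end: (4,6)  (6,9)  (3,10)  (10,12)  (6,13)  (12,14)  (14,15)  (14,20)  (19,22)  (19,23)
take (4,6); take (6,9); take (10,12); skip (6,13); take (12,14); take (14,15); take (19,22).
Selected 6 talks.

6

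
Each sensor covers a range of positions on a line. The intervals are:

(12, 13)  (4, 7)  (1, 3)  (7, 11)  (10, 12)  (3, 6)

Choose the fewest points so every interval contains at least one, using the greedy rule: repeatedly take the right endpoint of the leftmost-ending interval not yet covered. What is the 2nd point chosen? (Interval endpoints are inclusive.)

7

By right end: [1,3]  [3,6]  [4,7]  [7,11]  [10,12]  [12,13]
[1,3] uncovered → point at 3; [4,7] uncovered → point at 7; [10,12] uncovered → point at 12.
Points: 3, 7, 12 (3 total).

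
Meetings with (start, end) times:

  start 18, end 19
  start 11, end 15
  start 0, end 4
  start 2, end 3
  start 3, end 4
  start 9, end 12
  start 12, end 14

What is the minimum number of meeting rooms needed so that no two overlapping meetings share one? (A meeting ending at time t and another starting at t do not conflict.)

Events (time:±→running): 0:+→1 2:+→2 … peak 2.

2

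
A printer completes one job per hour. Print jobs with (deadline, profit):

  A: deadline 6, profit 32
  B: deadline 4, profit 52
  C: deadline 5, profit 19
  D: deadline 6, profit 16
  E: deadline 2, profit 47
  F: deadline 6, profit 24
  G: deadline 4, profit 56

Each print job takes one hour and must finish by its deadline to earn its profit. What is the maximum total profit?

Take jobs in profit order; each goes to the latest open slot no later than its deadline.
Profit order: G=56 B=52 E=47 A=32 F=24 C=19 D=16
Assign: G→slot 4, B→slot 3, E→slot 2, A→slot 6, F→slot 5, C→slot 1, D skipped.
Slots: [1:C] [2:E] [3:B] [4:G] [5:F] [6:A]
Profit = 19 + 47 + 52 + 56 + 24 + 32 = 230

230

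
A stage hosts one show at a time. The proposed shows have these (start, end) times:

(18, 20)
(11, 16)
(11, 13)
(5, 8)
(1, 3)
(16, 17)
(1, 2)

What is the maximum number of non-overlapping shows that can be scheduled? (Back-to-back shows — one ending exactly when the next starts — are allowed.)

5

Greedy by earliest finish: after sorting by end time, pick each interval compatible with the last pick.
Sorted by end: (1,2)  (1,3)  (5,8)  (11,13)  (11,16)  (16,17)  (18,20)
take (1,2); take (5,8); take (11,13); skip (11,16); take (16,17); take (18,20).
Selected 5 shows.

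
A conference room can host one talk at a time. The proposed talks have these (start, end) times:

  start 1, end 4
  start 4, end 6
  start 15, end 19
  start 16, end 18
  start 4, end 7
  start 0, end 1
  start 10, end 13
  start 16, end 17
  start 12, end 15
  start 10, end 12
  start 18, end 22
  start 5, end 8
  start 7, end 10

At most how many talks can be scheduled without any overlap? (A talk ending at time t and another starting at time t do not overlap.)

8

By end time: (0,1), (1,4), (4,6), (4,7), (5,8), (7,10), (10,12), (10,13), (12,15), (16,17), (16,18), (15,19), (18,22).
Pick (0,1); next start ≥ 1 → (1,4); next start ≥ 4 → (4,6); next start ≥ 6 → (7,10); next start ≥ 10 → (10,12); next start ≥ 12 → (12,15); next start ≥ 15 → (16,17); next start ≥ 17 → (18,22).
Selected 8 talks.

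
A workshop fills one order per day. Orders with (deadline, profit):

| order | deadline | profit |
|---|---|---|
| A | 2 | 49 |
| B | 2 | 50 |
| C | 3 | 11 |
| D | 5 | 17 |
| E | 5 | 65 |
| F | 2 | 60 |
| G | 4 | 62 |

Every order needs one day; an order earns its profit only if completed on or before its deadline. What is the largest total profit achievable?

254

Sort by profit descending; place each in the latest free slot ≤ its deadline.
Profit order: E=65 G=62 F=60 B=50 A=49 D=17 C=11
Assign: E→slot 5, G→slot 4, F→slot 2, B→slot 1, A skipped, D→slot 3, C skipped.
Slots: [1:B] [2:F] [3:D] [4:G] [5:E]
Profit = 50 + 60 + 17 + 62 + 65 = 254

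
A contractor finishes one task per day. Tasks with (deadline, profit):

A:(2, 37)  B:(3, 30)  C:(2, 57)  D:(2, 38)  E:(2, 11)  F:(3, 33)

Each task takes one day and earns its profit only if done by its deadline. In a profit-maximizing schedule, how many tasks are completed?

3

By profit: C(d2,57), D(d2,38), A(d2,37), F(d3,33), B(d3,30), E(d2,11)
C→slot 2; D→slot 1; A skipped; F→slot 3; B skipped; E skipped.
3 of 6 scheduled.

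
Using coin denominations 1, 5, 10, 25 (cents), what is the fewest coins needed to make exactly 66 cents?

5

Use the largest denomination that fits, subtract, and repeat.
66 = 2×25 + 1×10 + 1×5 + 1×1
Total coins = 2 + 1 + 1 + 1 = 5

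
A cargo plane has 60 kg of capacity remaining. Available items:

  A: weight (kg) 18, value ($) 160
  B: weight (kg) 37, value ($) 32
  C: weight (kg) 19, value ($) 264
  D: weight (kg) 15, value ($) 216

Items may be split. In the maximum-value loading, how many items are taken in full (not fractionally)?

3

Greedy by value/weight ratio, highest first.
Ratios (sorted): D 14.40, C 13.89, A 8.89, B 0.86
take D (15 @ 216); take C (19 @ 264); take A (18 @ 160); take 8/37 of B → 6.92. Capacity used 60/60.
3 item(s) taken whole; one partial (take 8/37 of B).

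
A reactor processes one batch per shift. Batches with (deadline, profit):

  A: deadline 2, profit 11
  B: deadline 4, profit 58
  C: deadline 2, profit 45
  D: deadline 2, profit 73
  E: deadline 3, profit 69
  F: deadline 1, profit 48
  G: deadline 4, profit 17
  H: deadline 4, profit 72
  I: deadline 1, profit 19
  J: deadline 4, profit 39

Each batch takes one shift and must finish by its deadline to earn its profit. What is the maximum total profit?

Profit order: D=73 H=72 E=69 B=58 F=48 C=45 J=39 I=19 G=17 A=11
Assign: D→slot 2, H→slot 4, E→slot 3, B→slot 1, F skipped, C skipped, J skipped, I skipped, G skipped, A skipped.
Slots: [1:B] [2:D] [3:E] [4:H]
Profit = 58 + 73 + 69 + 72 = 272

272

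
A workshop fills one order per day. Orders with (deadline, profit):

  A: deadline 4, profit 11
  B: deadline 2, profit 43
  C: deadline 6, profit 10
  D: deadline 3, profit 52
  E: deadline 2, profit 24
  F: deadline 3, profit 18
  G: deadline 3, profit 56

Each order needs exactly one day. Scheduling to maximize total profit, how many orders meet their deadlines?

Sort by profit descending; place each in the latest free slot ≤ its deadline.
Profit order: G=56 D=52 B=43 E=24 F=18 A=11 C=10
Assign: G→slot 3, D→slot 2, B→slot 1, E skipped, F skipped, A→slot 4, C→slot 6.
Slots: [1:B] [2:D] [3:G] [4:A] [6:C]
5 of 7 scheduled.

5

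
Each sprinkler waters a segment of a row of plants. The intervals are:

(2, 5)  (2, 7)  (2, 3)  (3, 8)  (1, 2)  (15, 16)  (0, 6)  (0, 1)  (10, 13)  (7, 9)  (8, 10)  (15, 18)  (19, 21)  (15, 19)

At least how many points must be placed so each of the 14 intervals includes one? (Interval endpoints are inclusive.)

6

Sorted: [0,1] [1,2] [2,3] [2,5] [0,6] [2,7] [3,8] [7,9] [8,10] [10,13] [15,16] [15,18] [15,19] [19,21]
{[0,1],[1,2]} hit by 1; {[2,3],[2,5],[0,6],[2,7],[3,8]} hit by 3; {[7,9],[8,10]} hit by 9; {[10,13]} hit by 13; {[15,16],[15,18],[15,19]} hit by 16; {[19,21]} hit by 21.
Points: 1, 3, 9, 13, 16, 21 (6 total).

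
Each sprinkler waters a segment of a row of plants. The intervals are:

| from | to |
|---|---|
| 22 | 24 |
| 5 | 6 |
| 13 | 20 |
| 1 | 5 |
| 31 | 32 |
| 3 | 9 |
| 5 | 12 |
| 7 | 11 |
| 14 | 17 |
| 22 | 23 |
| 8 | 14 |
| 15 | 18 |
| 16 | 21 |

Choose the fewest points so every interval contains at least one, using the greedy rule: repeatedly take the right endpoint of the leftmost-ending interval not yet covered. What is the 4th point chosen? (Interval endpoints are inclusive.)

23

Sort by right endpoint; whenever an interval is uncovered, place a point at its right end.
By right end: [1,5]  [5,6]  [3,9]  [7,11]  [5,12]  [8,14]  [14,17]  [15,18]  [13,20]  [16,21]  [22,23]  [22,24]  [31,32]
[1,5] uncovered → point at 5; [7,11] uncovered → point at 11; [14,17] uncovered → point at 17; [22,23] uncovered → point at 23; [31,32] uncovered → point at 32.
Points: 5, 11, 17, 23, 32 (5 total).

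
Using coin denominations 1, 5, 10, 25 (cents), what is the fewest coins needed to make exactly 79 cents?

7

Greedy: take as many of the largest coin as possible, then repeat with the remainder.
79 = 3×25 + 4×1
Total coins = 3 + 4 = 7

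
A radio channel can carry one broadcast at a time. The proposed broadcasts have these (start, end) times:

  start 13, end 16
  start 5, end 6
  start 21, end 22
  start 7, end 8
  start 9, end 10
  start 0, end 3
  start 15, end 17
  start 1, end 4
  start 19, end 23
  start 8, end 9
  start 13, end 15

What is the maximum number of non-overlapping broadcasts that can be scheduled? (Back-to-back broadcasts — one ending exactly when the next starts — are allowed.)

Order by finish time; keep every interval that doesn't clash with the previous kept one.
By end time: (0,3), (1,4), (5,6), (7,8), (8,9), (9,10), (13,15), (13,16), (15,17), (21,22), (19,23).
Pick (0,3); next start ≥ 3 → (5,6); next start ≥ 6 → (7,8); next start ≥ 8 → (8,9); next start ≥ 9 → (9,10); next start ≥ 10 → (13,15); next start ≥ 15 → (15,17); next start ≥ 17 → (21,22).
Selected 8 broadcasts.

8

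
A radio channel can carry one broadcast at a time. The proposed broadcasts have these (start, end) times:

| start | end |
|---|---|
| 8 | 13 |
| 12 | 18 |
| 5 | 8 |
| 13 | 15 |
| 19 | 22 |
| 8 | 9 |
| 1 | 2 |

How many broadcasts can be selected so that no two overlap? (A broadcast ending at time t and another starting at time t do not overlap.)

5

Sorted by end: (1,2)  (5,8)  (8,9)  (8,13)  (13,15)  (12,18)  (19,22)
take (1,2); take (5,8); take (8,9); take (13,15); take (19,22).
Selected 5 broadcasts.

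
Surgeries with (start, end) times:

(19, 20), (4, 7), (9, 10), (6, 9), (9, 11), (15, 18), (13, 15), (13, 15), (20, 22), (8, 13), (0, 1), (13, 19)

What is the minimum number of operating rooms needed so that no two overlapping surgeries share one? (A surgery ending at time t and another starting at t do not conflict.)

Events (time:±→running): 0:+→1 1:-→0 4:+→1 6:+→2 7:-→1 8:+→2 9:-→1 9:+→2 9:+→3 … peak 3.

3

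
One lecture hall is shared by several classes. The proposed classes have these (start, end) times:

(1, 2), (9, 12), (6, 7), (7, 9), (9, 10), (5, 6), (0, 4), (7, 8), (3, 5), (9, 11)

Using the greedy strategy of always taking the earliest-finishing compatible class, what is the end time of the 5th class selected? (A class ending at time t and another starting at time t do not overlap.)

Order by finish time; keep every interval that doesn't clash with the previous kept one.
By end time: (1,2), (0,4), (3,5), (5,6), (6,7), (7,8), (7,9), (9,10), (9,11), (9,12).
Pick (1,2); next start ≥ 2 → (3,5); next start ≥ 5 → (5,6); next start ≥ 6 → (6,7); next start ≥ 7 → (7,8); next start ≥ 8 → (9,10).
Selected: (1,2) (3,5) (5,6) (6,7) (7,8) (9,10)

8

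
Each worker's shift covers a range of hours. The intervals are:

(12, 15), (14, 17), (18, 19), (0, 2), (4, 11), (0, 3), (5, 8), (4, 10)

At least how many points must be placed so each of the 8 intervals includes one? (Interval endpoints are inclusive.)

4

Sort by right endpoint; whenever an interval is uncovered, place a point at its right end.
Sorted: [0,2] [0,3] [5,8] [4,10] [4,11] [12,15] [14,17] [18,19]
{[0,2],[0,3]} hit by 2; {[5,8],[4,10],[4,11]} hit by 8; {[12,15],[14,17]} hit by 15; {[18,19]} hit by 19.
Points: 2, 8, 15, 19 (4 total).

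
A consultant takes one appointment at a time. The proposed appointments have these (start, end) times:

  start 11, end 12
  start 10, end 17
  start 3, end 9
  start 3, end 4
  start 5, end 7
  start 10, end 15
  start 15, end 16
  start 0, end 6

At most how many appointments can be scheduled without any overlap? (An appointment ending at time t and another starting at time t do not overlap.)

Sorted by end: (3,4)  (0,6)  (5,7)  (3,9)  (11,12)  (10,15)  (15,16)  (10,17)
take (3,4); take (5,7); take (11,12); take (15,16).
Selected 4 appointments.

4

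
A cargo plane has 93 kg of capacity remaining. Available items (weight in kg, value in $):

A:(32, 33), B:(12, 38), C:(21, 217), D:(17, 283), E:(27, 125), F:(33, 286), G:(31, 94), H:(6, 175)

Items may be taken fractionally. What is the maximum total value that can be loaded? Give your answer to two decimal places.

1035.07

Greedy by value/weight ratio, highest first.
Order: H (175/6=29.17) > D (283/17=16.65) > C (217/21=10.33) > F (286/33=8.67) > E (125/27=4.63) > B (38/12=3.17) > G (94/31=3.03) > A (33/32=1.03)
Fill: take H (6 @ 175) → take D (17 @ 283) → take C (21 @ 217) → take F (33 @ 286) → take 16/27 of E → 74.07; 93/93 used.
Total value = 1035.07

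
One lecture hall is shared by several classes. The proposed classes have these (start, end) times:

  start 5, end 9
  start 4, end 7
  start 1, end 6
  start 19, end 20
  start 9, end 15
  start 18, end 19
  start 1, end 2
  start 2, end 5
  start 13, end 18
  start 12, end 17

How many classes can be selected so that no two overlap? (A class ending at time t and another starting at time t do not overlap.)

By end time: (1,2), (2,5), (1,6), (4,7), (5,9), (9,15), (12,17), (13,18), (18,19), (19,20).
Pick (1,2); next start ≥ 2 → (2,5); next start ≥ 5 → (5,9); next start ≥ 9 → (9,15); next start ≥ 15 → (18,19); next start ≥ 19 → (19,20).
Selected 6 classes.

6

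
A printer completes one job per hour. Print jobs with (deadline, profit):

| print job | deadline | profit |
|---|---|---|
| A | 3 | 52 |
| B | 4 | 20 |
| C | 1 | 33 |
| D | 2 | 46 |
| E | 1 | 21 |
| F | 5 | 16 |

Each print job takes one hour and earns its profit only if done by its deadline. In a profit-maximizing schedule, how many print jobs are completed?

5

Profit order: A=52 D=46 C=33 E=21 B=20 F=16
Assign: A→slot 3, D→slot 2, C→slot 1, E skipped, B→slot 4, F→slot 5.
Slots: [1:C] [2:D] [3:A] [4:B] [5:F]
5 of 6 scheduled.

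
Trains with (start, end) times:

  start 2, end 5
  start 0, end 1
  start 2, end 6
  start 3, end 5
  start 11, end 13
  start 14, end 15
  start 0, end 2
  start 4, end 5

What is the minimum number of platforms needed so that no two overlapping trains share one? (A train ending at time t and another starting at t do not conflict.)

starts: [0, 0, 2, 2, 3, 4, 11, 14]
ends:   [1, 2, 5, 5, 5, 6, 13, 15]
s0→1 s0→2 e1→1 e2→0 s2→1 s2→2 s3→3 s4→4  — peak 4.

4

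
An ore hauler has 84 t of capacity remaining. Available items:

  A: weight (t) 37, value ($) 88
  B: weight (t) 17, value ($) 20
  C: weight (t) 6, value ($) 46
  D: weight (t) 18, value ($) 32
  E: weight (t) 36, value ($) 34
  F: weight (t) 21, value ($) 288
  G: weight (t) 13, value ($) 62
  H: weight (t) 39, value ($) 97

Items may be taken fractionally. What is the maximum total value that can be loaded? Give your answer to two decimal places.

504.89

Order: F (288/21=13.71) > C (46/6=7.67) > G (62/13=4.77) > H (97/39=2.49) > A (88/37=2.38) > D (32/18=1.78) > B (20/17=1.18) > E (34/36=0.94)
Fill: take F (21 @ 288) → take C (6 @ 46) → take G (13 @ 62) → take H (39 @ 97) → take 5/37 of A → 11.89; 84/84 used.
Total value = 504.89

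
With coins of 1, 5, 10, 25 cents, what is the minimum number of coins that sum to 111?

6

Use the largest denomination that fits, subtract, and repeat.
111 = 4×25 + 1×10 + 1×1
Total coins = 4 + 1 + 1 = 6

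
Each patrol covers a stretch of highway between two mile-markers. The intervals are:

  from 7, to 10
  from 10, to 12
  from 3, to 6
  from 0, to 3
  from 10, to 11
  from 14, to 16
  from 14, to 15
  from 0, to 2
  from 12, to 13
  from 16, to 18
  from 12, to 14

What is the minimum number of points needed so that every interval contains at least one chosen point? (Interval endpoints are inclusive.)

6

By right end: [0,2]  [0,3]  [3,6]  [7,10]  [10,11]  [10,12]  [12,13]  [12,14]  [14,15]  [14,16]  [16,18]
[0,2] uncovered → point at 2; [3,6] uncovered → point at 6; [7,10] uncovered → point at 10; [12,13] uncovered → point at 13; [14,15] uncovered → point at 15; [16,18] uncovered → point at 18.
Points: 2, 6, 10, 13, 15, 18 (6 total).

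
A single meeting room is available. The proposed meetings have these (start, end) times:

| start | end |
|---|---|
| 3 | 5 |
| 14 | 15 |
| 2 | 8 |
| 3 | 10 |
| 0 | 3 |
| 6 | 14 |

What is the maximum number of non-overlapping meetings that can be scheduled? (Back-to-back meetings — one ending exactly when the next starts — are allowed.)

By end time: (0,3), (3,5), (2,8), (3,10), (6,14), (14,15).
Pick (0,3); next start ≥ 3 → (3,5); next start ≥ 5 → (6,14); next start ≥ 14 → (14,15).
Selected 4 meetings.

4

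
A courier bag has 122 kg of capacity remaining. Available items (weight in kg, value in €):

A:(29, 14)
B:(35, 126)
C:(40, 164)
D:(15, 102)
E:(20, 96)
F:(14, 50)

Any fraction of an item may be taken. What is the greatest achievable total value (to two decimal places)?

Sort by value per unit weight and fill in that order.
Order: D (102/15=6.80) > E (96/20=4.80) > C (164/40=4.10) > B (126/35=3.60) > F (50/14=3.57) > A (14/29=0.48)
Fill: take D (15 @ 102) → take E (20 @ 96) → take C (40 @ 164) → take B (35 @ 126) → take 12/14 of F → 42.86; 122/122 used.
Total value = 530.86

530.86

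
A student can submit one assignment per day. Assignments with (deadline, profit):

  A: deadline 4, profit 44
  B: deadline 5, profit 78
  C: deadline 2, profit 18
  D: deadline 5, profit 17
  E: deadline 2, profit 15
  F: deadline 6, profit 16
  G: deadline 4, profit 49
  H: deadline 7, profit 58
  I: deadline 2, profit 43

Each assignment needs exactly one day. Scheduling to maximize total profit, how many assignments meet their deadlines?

7

By profit: B(d5,78), H(d7,58), G(d4,49), A(d4,44), I(d2,43), C(d2,18), D(d5,17), F(d6,16), E(d2,15)
B→slot 5; H→slot 7; G→slot 4; A→slot 3; I→slot 2; C→slot 1; D skipped; F→slot 6; E skipped.
7 of 9 scheduled.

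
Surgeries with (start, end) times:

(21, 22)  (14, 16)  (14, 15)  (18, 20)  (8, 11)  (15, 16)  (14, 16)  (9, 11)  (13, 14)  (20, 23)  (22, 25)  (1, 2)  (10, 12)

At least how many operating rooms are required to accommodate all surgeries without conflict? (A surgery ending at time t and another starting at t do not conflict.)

3

The answer is the maximum number of intervals overlapping at any instant.
Events (time:±→running): 1:+→1 2:-→0 8:+→1 9:+→2 10:+→3 … peak 3.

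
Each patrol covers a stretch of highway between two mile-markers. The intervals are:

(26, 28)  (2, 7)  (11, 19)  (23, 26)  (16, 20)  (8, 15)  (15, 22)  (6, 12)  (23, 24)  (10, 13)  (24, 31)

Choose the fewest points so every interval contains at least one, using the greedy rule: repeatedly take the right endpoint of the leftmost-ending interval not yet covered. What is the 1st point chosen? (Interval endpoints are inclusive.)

7

Sorted: [2,7] [6,12] [10,13] [8,15] [11,19] [16,20] [15,22] [23,24] [23,26] [26,28] [24,31]
{[2,7],[6,12]} hit by 7; {[10,13],[8,15],[11,19]} hit by 13; {[16,20],[15,22]} hit by 20; {[23,24],[23,26]} hit by 24; {[26,28],[24,31]} hit by 28.
Points: 7, 13, 20, 24, 28 (5 total).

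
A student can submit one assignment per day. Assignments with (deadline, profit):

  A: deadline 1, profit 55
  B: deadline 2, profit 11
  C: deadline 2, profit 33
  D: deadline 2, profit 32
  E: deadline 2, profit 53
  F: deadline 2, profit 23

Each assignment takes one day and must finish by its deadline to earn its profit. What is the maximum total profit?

By profit: A(d1,55), E(d2,53), C(d2,33), D(d2,32), F(d2,23), B(d2,11)
A→slot 1; E→slot 2; C skipped; D skipped; F skipped; B skipped.
Profit = 55 + 53 = 108

108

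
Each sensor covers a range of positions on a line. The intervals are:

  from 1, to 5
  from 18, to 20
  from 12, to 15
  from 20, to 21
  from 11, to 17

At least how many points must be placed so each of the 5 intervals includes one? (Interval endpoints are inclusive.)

3

Sort by right endpoint; whenever an interval is uncovered, place a point at its right end.
By right end: [1,5]  [12,15]  [11,17]  [18,20]  [20,21]
[1,5] uncovered → point at 5; [12,15] uncovered → point at 15; [18,20] uncovered → point at 20.
Points: 5, 15, 20 (3 total).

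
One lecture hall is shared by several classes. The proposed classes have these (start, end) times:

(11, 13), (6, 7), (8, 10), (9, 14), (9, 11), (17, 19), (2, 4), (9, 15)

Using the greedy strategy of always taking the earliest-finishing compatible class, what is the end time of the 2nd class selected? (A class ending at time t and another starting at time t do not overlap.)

7

Sorted by end: (2,4)  (6,7)  (8,10)  (9,11)  (11,13)  (9,14)  (9,15)  (17,19)
take (2,4); take (6,7); take (8,10); skip (9,11); take (11,13); skip (9,14); take (17,19).
Selected: (2,4) (6,7) (8,10) (11,13) (17,19)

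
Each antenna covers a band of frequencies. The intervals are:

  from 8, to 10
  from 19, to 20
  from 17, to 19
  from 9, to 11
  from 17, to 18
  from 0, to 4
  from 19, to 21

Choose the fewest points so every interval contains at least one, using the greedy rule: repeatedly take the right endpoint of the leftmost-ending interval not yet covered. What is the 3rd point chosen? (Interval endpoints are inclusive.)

Process intervals by earliest right end; each time one isn't hit yet, stab at its right endpoint.
By right end: [0,4]  [8,10]  [9,11]  [17,18]  [17,19]  [19,20]  [19,21]
[0,4] uncovered → point at 4; [8,10] uncovered → point at 10; [17,18] uncovered → point at 18; [19,20] uncovered → point at 20.
Points: 4, 10, 18, 20 (4 total).

18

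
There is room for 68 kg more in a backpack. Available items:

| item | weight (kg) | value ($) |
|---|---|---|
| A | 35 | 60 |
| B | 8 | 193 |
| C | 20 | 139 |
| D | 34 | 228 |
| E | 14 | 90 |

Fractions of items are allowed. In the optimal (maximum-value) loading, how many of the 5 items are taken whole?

3

Order: B (193/8=24.12) > C (139/20=6.95) > D (228/34=6.71) > E (90/14=6.43) > A (60/35=1.71)
Fill: take B (8 @ 193) → take C (20 @ 139) → take D (34 @ 228) → take 6/14 of E → 38.57; 68/68 used.
3 item(s) taken whole; one partial (take 6/14 of E).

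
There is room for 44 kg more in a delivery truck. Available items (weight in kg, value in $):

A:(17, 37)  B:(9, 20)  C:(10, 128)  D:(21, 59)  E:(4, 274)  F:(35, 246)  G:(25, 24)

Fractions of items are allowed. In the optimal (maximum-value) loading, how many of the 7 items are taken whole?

Greedy by value/weight ratio, highest first.
Order: E (274/4=68.50) > C (128/10=12.80) > F (246/35=7.03) > D (59/21=2.81) > B (20/9=2.22) > A (37/17=2.18) > G (24/25=0.96)
Fill: take E (4 @ 274) → take C (10 @ 128) → take 30/35 of F → 210.86; 44/44 used.
2 item(s) taken whole; one partial (take 30/35 of F).

2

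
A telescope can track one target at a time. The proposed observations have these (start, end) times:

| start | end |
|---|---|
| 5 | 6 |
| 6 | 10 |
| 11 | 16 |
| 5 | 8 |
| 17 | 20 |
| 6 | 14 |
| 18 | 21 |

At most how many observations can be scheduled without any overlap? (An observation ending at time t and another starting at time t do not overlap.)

4

By end time: (5,6), (5,8), (6,10), (6,14), (11,16), (17,20), (18,21).
Pick (5,6); next start ≥ 6 → (6,10); next start ≥ 10 → (11,16); next start ≥ 16 → (17,20).
Selected 4 observations.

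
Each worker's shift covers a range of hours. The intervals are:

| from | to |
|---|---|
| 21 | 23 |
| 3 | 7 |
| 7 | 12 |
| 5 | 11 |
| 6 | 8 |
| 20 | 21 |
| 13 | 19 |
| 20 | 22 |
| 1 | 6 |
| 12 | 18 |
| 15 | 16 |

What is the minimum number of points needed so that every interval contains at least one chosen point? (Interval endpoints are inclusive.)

4

Sort by right endpoint; whenever an interval is uncovered, place a point at its right end.
Sorted: [1,6] [3,7] [6,8] [5,11] [7,12] [15,16] [12,18] [13,19] [20,21] [20,22] [21,23]
{[1,6],[3,7],[6,8],[5,11]} hit by 6; {[7,12]} hit by 12; {[15,16],[12,18],[13,19]} hit by 16; {[20,21],[20,22],[21,23]} hit by 21.
Points: 6, 12, 16, 21 (4 total).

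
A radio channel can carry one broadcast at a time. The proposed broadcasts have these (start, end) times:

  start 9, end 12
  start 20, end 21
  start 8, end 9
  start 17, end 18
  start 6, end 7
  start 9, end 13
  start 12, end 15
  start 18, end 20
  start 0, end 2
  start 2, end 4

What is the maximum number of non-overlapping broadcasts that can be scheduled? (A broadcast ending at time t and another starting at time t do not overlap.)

By end time: (0,2), (2,4), (6,7), (8,9), (9,12), (9,13), (12,15), (17,18), (18,20), (20,21).
Pick (0,2); next start ≥ 2 → (2,4); next start ≥ 4 → (6,7); next start ≥ 7 → (8,9); next start ≥ 9 → (9,12); next start ≥ 12 → (12,15); next start ≥ 15 → (17,18); next start ≥ 18 → (18,20); next start ≥ 20 → (20,21).
Selected 9 broadcasts.

9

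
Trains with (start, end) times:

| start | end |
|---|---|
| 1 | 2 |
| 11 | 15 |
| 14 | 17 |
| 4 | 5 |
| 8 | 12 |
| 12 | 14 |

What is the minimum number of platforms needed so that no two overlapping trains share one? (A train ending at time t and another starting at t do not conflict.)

The answer is the maximum number of intervals overlapping at any instant.
Events (time:±→running): 1:+→1 2:-→0 4:+→1 5:-→0 8:+→1 11:+→2 … peak 2.

2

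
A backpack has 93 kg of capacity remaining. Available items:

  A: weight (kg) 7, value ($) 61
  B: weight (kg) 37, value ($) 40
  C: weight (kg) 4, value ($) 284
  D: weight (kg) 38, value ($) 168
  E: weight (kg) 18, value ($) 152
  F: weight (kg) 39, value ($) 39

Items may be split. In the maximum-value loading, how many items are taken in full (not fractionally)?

Greedy by value/weight ratio, highest first.
Order: C (284/4=71.00) > A (61/7=8.71) > E (152/18=8.44) > D (168/38=4.42) > B (40/37=1.08) > F (39/39=1.00)
Fill: take C (4 @ 284) → take A (7 @ 61) → take E (18 @ 152) → take D (38 @ 168) → take 26/37 of B → 28.11; 93/93 used.
4 item(s) taken whole; one partial (take 26/37 of B).

4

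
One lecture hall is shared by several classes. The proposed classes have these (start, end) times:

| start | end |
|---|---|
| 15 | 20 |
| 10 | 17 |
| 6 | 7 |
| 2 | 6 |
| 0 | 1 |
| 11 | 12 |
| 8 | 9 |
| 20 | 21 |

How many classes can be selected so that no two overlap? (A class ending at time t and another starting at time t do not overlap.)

Sorted by end: (0,1)  (2,6)  (6,7)  (8,9)  (11,12)  (10,17)  (15,20)  (20,21)
take (0,1); take (2,6); take (6,7); take (8,9); take (11,12); take (15,20); take (20,21).
Selected 7 classes.

7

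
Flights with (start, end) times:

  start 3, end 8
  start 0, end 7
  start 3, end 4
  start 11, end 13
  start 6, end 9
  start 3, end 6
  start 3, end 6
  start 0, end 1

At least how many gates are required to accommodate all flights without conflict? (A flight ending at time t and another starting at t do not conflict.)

5

Events (time:±→running): 0:+→1 0:+→2 1:-→1 3:+→2 3:+→3 3:+→4 3:+→5 … peak 5.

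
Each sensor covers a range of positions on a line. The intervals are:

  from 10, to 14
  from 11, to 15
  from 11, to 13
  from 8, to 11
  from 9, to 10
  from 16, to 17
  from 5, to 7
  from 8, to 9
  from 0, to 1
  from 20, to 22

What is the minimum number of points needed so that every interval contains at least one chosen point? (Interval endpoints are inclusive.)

By right end: [0,1]  [5,7]  [8,9]  [9,10]  [8,11]  [11,13]  [10,14]  [11,15]  [16,17]  [20,22]
[0,1] uncovered → point at 1; [5,7] uncovered → point at 7; [8,9] uncovered → point at 9; [11,13] uncovered → point at 13; [16,17] uncovered → point at 17; [20,22] uncovered → point at 22.
Points: 1, 7, 9, 13, 17, 22 (6 total).

6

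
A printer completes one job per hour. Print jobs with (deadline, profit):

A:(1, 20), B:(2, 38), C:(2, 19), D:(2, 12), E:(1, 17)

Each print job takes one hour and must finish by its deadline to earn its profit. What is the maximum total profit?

58

By profit: B(d2,38), A(d1,20), C(d2,19), E(d1,17), D(d2,12)
B→slot 2; A→slot 1; C skipped; E skipped; D skipped.
Profit = 20 + 38 = 58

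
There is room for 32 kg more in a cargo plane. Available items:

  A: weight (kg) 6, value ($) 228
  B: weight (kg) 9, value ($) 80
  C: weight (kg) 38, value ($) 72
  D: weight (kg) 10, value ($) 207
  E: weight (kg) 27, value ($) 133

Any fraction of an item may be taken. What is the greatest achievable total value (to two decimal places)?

Ratios (sorted): A 38.00, D 20.70, B 8.89, E 4.93, C 1.89
take A (6 @ 228); take D (10 @ 207); take B (9 @ 80); take 7/27 of E → 34.48. Capacity used 32/32.
Total value = 549.48

549.48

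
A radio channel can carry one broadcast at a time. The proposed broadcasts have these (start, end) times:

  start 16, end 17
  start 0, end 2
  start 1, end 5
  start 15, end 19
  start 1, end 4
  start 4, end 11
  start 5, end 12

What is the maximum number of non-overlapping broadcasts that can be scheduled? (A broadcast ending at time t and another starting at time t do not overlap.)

3

By end time: (0,2), (1,4), (1,5), (4,11), (5,12), (16,17), (15,19).
Pick (0,2); next start ≥ 2 → (4,11); next start ≥ 11 → (16,17).
Selected 3 broadcasts.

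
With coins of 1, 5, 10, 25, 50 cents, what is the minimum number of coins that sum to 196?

196 = 3×50 + 1×25 + 2×10 + 1×1
Total coins = 3 + 1 + 2 + 1 = 7

7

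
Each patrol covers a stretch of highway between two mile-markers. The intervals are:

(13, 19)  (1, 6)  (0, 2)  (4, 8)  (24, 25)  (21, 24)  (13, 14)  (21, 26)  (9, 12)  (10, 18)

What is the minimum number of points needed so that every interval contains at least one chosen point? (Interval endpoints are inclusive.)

Sort by right endpoint; whenever an interval is uncovered, place a point at its right end.
By right end: [0,2]  [1,6]  [4,8]  [9,12]  [13,14]  [10,18]  [13,19]  [21,24]  [24,25]  [21,26]
[0,2] uncovered → point at 2; [4,8] uncovered → point at 8; [9,12] uncovered → point at 12; [13,14] uncovered → point at 14; [21,24] uncovered → point at 24.
Points: 2, 8, 12, 14, 24 (5 total).

5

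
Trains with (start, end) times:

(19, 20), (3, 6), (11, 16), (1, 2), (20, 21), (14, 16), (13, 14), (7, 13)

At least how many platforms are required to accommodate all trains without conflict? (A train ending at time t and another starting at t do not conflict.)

2

Count concurrent intervals with a sweep; the peak is the room count.
Events (time:±→running): 1:+→1 2:-→0 3:+→1 6:-→0 7:+→1 11:+→2 … peak 2.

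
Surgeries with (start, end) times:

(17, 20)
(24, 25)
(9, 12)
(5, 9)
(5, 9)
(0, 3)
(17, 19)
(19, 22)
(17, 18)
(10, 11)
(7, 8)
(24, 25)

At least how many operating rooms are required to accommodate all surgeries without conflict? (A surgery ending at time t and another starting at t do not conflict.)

3

Events (time:±→running): 0:+→1 3:-→0 5:+→1 5:+→2 7:+→3 … peak 3.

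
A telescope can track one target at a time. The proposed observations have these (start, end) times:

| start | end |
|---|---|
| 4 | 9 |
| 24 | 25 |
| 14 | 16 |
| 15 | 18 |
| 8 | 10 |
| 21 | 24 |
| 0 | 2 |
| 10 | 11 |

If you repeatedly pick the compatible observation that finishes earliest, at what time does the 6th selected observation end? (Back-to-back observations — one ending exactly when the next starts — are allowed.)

25

Sort by end time and greedily take each interval whose start is ≥ the last chosen end.
By end time: (0,2), (4,9), (8,10), (10,11), (14,16), (15,18), (21,24), (24,25).
Pick (0,2); next start ≥ 2 → (4,9); next start ≥ 9 → (10,11); next start ≥ 11 → (14,16); next start ≥ 16 → (21,24); next start ≥ 24 → (24,25).
Selected: (0,2) (4,9) (10,11) (14,16) (21,24) (24,25)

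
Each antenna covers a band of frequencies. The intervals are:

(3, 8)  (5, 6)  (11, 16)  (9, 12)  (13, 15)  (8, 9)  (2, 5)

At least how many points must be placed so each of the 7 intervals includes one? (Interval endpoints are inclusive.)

Process intervals by earliest right end; each time one isn't hit yet, stab at its right endpoint.
Sorted: [2,5] [5,6] [3,8] [8,9] [9,12] [13,15] [11,16]
{[2,5],[5,6],[3,8]} hit by 5; {[8,9],[9,12]} hit by 9; {[13,15],[11,16]} hit by 15.
Points: 5, 9, 15 (3 total).

3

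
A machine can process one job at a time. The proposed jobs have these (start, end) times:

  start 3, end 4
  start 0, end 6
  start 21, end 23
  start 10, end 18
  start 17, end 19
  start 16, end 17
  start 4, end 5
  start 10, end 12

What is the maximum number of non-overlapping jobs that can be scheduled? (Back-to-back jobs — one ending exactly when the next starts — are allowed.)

Sort by end time and greedily take each interval whose start is ≥ the last chosen end.
Sorted by end: (3,4)  (4,5)  (0,6)  (10,12)  (16,17)  (10,18)  (17,19)  (21,23)
take (3,4); take (4,5); skip (0,6); take (10,12); take (16,17); take (17,19); take (21,23).
Selected 6 jobs.

6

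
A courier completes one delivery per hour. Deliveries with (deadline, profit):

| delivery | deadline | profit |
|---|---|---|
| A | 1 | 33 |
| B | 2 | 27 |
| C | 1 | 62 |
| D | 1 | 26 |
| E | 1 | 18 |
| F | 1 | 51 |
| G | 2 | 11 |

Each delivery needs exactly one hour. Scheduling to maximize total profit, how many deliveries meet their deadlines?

Take jobs in profit order; each goes to the latest open slot no later than its deadline.
Profit order: C=62 F=51 A=33 B=27 D=26 E=18 G=11
Assign: C→slot 1, F skipped, A skipped, B→slot 2, D skipped, E skipped, G skipped.
Slots: [1:C] [2:B]
2 of 7 scheduled.

2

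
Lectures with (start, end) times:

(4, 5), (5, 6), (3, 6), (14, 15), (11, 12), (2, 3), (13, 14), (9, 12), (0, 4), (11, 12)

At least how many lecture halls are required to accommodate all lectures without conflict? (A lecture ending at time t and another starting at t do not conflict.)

3

starts: [0, 2, 3, 4, 5, 9, 11, 11, 13, 14]
ends:   [3, 4, 5, 6, 6, 12, 12, 12, 14, 15]
s0→1 s2→2 e3→1 s3→2 e4→1 s4→2 e5→1 s5→2 e6→1 e6→0 s9→1 s11→2 s11→3  — peak 3.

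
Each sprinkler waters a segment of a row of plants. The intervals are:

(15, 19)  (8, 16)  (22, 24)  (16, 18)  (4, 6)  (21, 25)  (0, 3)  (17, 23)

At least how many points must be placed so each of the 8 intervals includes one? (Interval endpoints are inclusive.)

Process intervals by earliest right end; each time one isn't hit yet, stab at its right endpoint.
By right end: [0,3]  [4,6]  [8,16]  [16,18]  [15,19]  [17,23]  [22,24]  [21,25]
[0,3] uncovered → point at 3; [4,6] uncovered → point at 6; [8,16] uncovered → point at 16; [17,23] uncovered → point at 23.
Points: 3, 6, 16, 23 (4 total).

4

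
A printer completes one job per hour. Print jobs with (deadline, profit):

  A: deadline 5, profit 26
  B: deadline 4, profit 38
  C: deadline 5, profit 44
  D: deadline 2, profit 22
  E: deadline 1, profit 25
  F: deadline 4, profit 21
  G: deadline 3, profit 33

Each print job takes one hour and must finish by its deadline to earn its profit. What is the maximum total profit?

Profit order: C=44 B=38 G=33 A=26 E=25 D=22 F=21
Assign: C→slot 5, B→slot 4, G→slot 3, A→slot 2, E→slot 1, D skipped, F skipped.
Slots: [1:E] [2:A] [3:G] [4:B] [5:C]
Profit = 25 + 26 + 33 + 38 + 44 = 166

166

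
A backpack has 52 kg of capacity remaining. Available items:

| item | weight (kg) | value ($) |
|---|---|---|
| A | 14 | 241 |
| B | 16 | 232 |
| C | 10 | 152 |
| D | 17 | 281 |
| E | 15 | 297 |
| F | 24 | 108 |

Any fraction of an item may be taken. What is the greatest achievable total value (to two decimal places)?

Greedy by value/weight ratio, highest first.
Order: E (297/15=19.80) > A (241/14=17.21) > D (281/17=16.53) > C (152/10=15.20) > B (232/16=14.50) > F (108/24=4.50)
Fill: take E (15 @ 297) → take A (14 @ 241) → take D (17 @ 281) → take 6/10 of C → 91.20; 52/52 used.
Total value = 910.20

910.20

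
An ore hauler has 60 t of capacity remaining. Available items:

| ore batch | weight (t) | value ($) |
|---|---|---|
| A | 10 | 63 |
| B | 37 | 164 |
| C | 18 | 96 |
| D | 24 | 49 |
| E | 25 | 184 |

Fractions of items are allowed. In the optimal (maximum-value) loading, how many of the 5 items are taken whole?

Greedy by value/weight ratio, highest first.
Order: E (184/25=7.36) > A (63/10=6.30) > C (96/18=5.33) > B (164/37=4.43) > D (49/24=2.04)
Fill: take E (25 @ 184) → take A (10 @ 63) → take C (18 @ 96) → take 7/37 of B → 31.03; 60/60 used.
3 item(s) taken whole; one partial (take 7/37 of B).

3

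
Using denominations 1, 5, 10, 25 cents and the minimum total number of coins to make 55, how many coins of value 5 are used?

Greedy: take as many of the largest coin as possible, then repeat with the remainder.
55 = 2×25 + 1×5
Count of 5: 1

1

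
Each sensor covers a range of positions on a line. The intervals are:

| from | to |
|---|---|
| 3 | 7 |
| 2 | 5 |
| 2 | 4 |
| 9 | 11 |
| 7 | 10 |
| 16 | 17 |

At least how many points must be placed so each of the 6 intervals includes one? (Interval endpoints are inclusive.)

3

Sort by right endpoint; whenever an interval is uncovered, place a point at its right end.
Sorted: [2,4] [2,5] [3,7] [7,10] [9,11] [16,17]
{[2,4],[2,5],[3,7]} hit by 4; {[7,10],[9,11]} hit by 10; {[16,17]} hit by 17.
Points: 4, 10, 17 (3 total).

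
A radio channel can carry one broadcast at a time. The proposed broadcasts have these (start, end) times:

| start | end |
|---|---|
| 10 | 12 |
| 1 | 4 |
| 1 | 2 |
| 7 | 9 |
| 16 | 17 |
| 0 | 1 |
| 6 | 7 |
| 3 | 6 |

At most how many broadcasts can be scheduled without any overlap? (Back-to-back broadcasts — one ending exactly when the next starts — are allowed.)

Greedy by earliest finish: after sorting by end time, pick each interval compatible with the last pick.
Sorted by end: (0,1)  (1,2)  (1,4)  (3,6)  (6,7)  (7,9)  (10,12)  (16,17)
take (0,1); take (1,2); take (3,6); take (6,7); take (7,9); take (10,12); take (16,17).
Selected 7 broadcasts.

7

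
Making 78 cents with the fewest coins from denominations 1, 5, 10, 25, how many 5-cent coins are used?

Use the largest denomination that fits, subtract, and repeat.
78 = 3×25 + 3×1
Count of 5: 0

0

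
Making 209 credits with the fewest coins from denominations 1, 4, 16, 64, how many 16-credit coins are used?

Greedy: take as many of the largest coin as possible, then repeat with the remainder.
209 − 3×64→17 − 1×16→1 − 1×1→0
Count of 16: 1

1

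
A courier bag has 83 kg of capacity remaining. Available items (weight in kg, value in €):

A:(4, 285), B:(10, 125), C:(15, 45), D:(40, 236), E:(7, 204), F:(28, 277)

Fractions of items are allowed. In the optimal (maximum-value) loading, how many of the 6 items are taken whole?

4

Ratios (sorted): A 71.25, E 29.14, B 12.50, F 9.89, D 5.90, C 3.00
take A (4 @ 285); take E (7 @ 204); take B (10 @ 125); take F (28 @ 277); take 34/40 of D → 200.60. Capacity used 83/83.
4 item(s) taken whole; one partial (take 34/40 of D).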